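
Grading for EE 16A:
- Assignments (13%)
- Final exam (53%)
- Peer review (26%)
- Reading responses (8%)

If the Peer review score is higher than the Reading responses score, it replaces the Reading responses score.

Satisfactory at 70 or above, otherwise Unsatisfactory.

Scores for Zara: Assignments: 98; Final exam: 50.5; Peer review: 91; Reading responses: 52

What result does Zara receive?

Satisfactory

Peer review (91) > Reading responses (52), so Reading responses counts as 91.
Weighted total:
  Assignments 98 × 0.13 = 12.74
  Final exam 50.5 × 0.53 = 26.765
  Peer review 91 × 0.26 = 23.66
  Reading responses 91 × 0.08 = 7.28
Sum = 70.445
70.445 ≥ 70 → Satisfactory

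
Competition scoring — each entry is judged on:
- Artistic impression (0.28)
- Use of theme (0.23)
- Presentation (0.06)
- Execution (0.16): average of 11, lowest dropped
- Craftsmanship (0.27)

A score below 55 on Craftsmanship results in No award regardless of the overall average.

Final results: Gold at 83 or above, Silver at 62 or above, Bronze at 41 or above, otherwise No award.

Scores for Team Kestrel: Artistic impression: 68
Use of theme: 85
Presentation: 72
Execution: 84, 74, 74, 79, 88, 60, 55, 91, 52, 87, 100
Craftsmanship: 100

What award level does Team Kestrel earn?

Execution: drop 52 → average of remaining 10 = 792/10 = 79.2
Craftsmanship score 100 ≥ 55: minimum met.
Weighted total:
  Artistic impression 68 × 0.28 = 19.04
  Use of theme 85 × 0.23 = 19.55
  Presentation 72 × 0.06 = 4.32
  Execution 79.2 × 0.16 = 12.672
  Craftsmanship 100 × 0.27 = 27
Sum = 82.582
82.582 is ≥ 62 and < 83 → Silver

Silver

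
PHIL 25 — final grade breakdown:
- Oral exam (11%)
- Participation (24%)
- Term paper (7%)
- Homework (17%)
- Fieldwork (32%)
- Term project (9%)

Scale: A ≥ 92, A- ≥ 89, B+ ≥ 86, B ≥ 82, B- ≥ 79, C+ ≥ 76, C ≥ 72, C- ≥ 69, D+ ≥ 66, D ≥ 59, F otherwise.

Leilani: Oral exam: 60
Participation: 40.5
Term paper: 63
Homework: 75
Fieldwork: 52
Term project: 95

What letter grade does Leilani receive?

F

Weighted total:
  Oral exam 60 × 0.11 = 6.6
  Participation 40.5 × 0.24 = 9.72
  Term paper 63 × 0.07 = 4.41
  Homework 75 × 0.17 = 12.75
  Fieldwork 52 × 0.32 = 16.64
  Term project 95 × 0.09 = 8.55
Sum = 58.67
58.67 < 59 → F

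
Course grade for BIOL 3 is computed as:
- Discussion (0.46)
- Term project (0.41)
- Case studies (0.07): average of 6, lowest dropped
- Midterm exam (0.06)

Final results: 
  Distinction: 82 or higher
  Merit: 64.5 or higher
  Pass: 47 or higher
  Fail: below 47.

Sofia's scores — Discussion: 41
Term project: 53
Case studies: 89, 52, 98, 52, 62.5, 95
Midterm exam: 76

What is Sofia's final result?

Pass

Case studies: drop 52 → average of remaining 5 = 396.5/5 = 79.3
Weighted total:
  Discussion 41 × 0.46 = 18.86
  Term project 53 × 0.41 = 21.73
  Case studies 79.3 × 0.07 = 5.551
  Midterm exam 76 × 0.06 = 4.56
Sum = 50.701
50.701 is ≥ 47 and < 64.5 → Pass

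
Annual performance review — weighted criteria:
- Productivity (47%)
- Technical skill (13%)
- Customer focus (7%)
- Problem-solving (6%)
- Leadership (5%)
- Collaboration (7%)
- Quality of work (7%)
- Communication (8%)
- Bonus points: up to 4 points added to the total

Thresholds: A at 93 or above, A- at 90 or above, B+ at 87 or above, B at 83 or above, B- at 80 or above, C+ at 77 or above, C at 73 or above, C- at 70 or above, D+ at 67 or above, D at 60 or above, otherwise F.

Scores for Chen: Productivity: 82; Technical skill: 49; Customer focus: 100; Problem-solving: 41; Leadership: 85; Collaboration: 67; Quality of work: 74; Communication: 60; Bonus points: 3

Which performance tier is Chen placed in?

C

Weighted total:
  Productivity 82 × 0.47 = 38.54
  Technical skill 49 × 0.13 = 6.37
  Customer focus 100 × 0.07 = 7
  Problem-solving 41 × 0.06 = 2.46
  Leadership 85 × 0.05 = 4.25
  Collaboration 67 × 0.07 = 4.69
  Quality of work 74 × 0.07 = 5.18
  Communication 60 × 0.08 = 4.8
Sum = 73.29
Bonus points: 73.29 + 3 = 76.29
76.29 is ≥ 73 and < 77 → C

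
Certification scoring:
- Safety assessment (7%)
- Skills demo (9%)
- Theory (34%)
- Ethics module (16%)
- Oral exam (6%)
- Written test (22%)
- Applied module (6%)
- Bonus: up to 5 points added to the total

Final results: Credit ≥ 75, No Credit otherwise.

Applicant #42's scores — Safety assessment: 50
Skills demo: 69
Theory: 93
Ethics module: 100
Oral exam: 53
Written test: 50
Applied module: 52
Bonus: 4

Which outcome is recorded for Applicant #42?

Weighted total:
  Safety assessment 50 × 0.07 = 3.5
  Skills demo 69 × 0.09 = 6.21
  Theory 93 × 0.34 = 31.62
  Ethics module 100 × 0.16 = 16
  Oral exam 53 × 0.06 = 3.18
  Written test 50 × 0.22 = 11
  Applied module 52 × 0.06 = 3.12
Sum = 74.63
Bonus: 74.63 + 4 = 78.63
78.63 ≥ 75 → Credit

Credit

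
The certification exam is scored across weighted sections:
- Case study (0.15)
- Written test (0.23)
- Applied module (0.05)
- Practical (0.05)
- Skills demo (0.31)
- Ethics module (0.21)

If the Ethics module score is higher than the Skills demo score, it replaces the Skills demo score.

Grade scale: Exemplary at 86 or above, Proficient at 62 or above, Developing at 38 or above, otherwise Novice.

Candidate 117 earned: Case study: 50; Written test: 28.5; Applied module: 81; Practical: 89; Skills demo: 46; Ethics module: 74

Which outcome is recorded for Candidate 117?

Developing

Ethics module (74) > Skills demo (46), so Skills demo counts as 74.
Weighted total:
  Case study 50 × 0.15 = 7.5
  Written test 28.5 × 0.23 = 6.555
  Applied module 81 × 0.05 = 4.05
  Practical 89 × 0.05 = 4.45
  Skills demo 74 × 0.31 = 22.94
  Ethics module 74 × 0.21 = 15.54
Sum = 61.035
61.035 is ≥ 38 and < 62 → Developing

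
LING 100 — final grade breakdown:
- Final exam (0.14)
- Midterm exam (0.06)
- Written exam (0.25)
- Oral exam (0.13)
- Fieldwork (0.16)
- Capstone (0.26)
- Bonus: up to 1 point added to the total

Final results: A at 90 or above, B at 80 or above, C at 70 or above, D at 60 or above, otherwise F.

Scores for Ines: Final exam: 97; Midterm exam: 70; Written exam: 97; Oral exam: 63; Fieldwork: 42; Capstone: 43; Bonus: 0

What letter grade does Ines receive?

D

Weighted total:
  Final exam 97 × 0.14 = 13.58
  Midterm exam 70 × 0.06 = 4.2
  Written exam 97 × 0.25 = 24.25
  Oral exam 63 × 0.13 = 8.19
  Fieldwork 42 × 0.16 = 6.72
  Capstone 43 × 0.26 = 11.18
Sum = 68.12
Bonus: 68.12 + 0 = 68.12
68.12 is ≥ 60 and < 70 → D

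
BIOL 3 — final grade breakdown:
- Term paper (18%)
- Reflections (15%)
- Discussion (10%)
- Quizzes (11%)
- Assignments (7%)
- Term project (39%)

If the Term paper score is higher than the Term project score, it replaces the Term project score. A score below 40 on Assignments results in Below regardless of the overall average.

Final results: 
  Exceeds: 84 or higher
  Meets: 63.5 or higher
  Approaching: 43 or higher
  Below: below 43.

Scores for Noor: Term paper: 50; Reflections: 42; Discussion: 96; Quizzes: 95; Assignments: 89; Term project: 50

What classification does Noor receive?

Approaching

Term paper (50) ≤ Term project (50), so Term project stays at 50.
Assignments score 89 ≥ 40: minimum met.
Weighted total:
  Term paper 50 × 0.18 = 9
  Reflections 42 × 0.15 = 6.3
  Discussion 96 × 0.1 = 9.6
  Quizzes 95 × 0.11 = 10.45
  Assignments 89 × 0.07 = 6.23
  Term project 50 × 0.39 = 19.5
Sum = 61.08
61.08 is ≥ 43 and < 63.5 → Approaching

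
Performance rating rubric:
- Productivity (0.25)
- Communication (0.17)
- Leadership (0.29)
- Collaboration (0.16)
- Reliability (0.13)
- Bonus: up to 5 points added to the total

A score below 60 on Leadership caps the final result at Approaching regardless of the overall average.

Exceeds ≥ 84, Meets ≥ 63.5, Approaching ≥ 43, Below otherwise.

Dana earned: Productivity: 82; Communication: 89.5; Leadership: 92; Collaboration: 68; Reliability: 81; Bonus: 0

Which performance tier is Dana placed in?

Meets

Leadership score 92 ≥ 60: minimum met.
Weighted total:
  Productivity 82 × 0.25 = 20.5
  Communication 89.5 × 0.17 = 15.215
  Leadership 92 × 0.29 = 26.68
  Collaboration 68 × 0.16 = 10.88
  Reliability 81 × 0.13 = 10.53
Sum = 83.805
Bonus: 83.805 + 0 = 83.805
83.805 is ≥ 63.5 and < 84 → Meets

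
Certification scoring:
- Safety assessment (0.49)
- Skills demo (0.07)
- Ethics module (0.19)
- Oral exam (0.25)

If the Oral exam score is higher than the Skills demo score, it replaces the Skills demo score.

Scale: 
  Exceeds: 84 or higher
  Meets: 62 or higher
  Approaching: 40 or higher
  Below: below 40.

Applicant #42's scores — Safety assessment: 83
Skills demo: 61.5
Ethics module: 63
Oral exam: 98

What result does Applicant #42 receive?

Oral exam (98) > Skills demo (61.5), so Skills demo counts as 98.
Weighted total:
  Safety assessment 83 × 0.49 = 40.67
  Skills demo 98 × 0.07 = 6.86
  Ethics module 63 × 0.19 = 11.97
  Oral exam 98 × 0.25 = 24.5
Sum = 84
84 ≥ 84 → Exceeds

Exceeds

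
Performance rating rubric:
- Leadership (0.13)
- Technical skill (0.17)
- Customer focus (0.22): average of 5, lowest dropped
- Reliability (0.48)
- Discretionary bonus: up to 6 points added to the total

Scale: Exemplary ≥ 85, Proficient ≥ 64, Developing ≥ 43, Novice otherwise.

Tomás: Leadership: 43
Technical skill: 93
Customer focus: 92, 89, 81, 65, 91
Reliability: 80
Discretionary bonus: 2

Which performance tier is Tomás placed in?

Proficient

Customer focus: drop 65 → average of remaining 4 = 353/4 = 88.25
Weighted total:
  Leadership 43 × 0.13 = 5.59
  Technical skill 93 × 0.17 = 15.81
  Customer focus 88.25 × 0.22 = 19.415
  Reliability 80 × 0.48 = 38.4
Sum = 79.215
Discretionary bonus: 79.215 + 2 = 81.215
81.215 is ≥ 64 and < 85 → Proficient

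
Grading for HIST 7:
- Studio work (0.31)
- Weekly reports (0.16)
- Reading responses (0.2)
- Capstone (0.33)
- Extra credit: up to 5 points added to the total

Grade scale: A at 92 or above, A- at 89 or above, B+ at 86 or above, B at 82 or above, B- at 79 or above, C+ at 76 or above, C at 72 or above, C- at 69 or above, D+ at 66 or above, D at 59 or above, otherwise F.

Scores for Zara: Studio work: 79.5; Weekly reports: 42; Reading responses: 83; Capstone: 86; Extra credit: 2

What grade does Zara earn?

Weighted total:
  Studio work 79.5 × 0.31 = 24.645
  Weekly reports 42 × 0.16 = 6.72
  Reading responses 83 × 0.2 = 16.6
  Capstone 86 × 0.33 = 28.38
Sum = 76.345
Extra credit: 76.345 + 2 = 78.345
78.345 is ≥ 76 and < 79 → C+

C+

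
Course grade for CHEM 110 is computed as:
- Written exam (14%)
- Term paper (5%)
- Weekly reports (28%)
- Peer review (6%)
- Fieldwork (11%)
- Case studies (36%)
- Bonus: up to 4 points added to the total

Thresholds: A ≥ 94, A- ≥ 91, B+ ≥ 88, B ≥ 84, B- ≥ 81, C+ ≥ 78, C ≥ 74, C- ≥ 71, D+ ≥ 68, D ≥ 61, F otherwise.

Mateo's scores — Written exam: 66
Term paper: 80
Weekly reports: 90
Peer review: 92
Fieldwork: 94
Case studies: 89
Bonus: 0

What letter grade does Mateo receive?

B

Weighted total:
  Written exam 66 × 0.14 = 9.24
  Term paper 80 × 0.05 = 4
  Weekly reports 90 × 0.28 = 25.2
  Peer review 92 × 0.06 = 5.52
  Fieldwork 94 × 0.11 = 10.34
  Case studies 89 × 0.36 = 32.04
Sum = 86.34
Bonus: 86.34 + 0 = 86.34
86.34 is ≥ 84 and < 88 → B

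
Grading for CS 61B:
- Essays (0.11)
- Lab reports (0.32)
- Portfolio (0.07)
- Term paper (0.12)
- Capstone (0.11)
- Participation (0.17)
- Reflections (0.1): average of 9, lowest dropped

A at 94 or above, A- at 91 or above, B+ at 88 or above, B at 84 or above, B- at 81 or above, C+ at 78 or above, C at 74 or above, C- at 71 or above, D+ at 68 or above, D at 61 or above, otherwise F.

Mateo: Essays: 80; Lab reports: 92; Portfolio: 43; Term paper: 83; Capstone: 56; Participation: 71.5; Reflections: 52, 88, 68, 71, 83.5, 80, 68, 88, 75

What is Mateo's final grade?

Reflections: drop 52 → average of remaining 8 = 621.5/8 = 77.6875
Weighted total:
  Essays 80 × 0.11 = 8.8
  Lab reports 92 × 0.32 = 29.44
  Portfolio 43 × 0.07 = 3.01
  Term paper 83 × 0.12 = 9.96
  Capstone 56 × 0.11 = 6.16
  Participation 71.5 × 0.17 = 12.155
  Reflections 77.6875 × 0.1 = 7.76875
Sum = 77.29375
77.29375 is ≥ 74 and < 78 → C

C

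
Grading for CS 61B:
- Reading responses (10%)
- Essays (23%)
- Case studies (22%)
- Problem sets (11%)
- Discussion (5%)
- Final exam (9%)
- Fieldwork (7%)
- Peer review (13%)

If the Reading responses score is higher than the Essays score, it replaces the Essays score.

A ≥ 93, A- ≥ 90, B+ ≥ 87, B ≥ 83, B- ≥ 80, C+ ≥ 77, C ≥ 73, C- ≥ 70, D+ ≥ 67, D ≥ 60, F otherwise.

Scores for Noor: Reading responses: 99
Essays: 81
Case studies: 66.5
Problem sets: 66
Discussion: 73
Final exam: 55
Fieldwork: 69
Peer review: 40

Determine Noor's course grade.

C

Reading responses (99) > Essays (81), so Essays counts as 99.
Weighted total:
  Reading responses 99 × 0.1 = 9.9
  Essays 99 × 0.23 = 22.77
  Case studies 66.5 × 0.22 = 14.63
  Problem sets 66 × 0.11 = 7.26
  Discussion 73 × 0.05 = 3.65
  Final exam 55 × 0.09 = 4.95
  Fieldwork 69 × 0.07 = 4.83
  Peer review 40 × 0.13 = 5.2
Sum = 73.19
73.19 is ≥ 73 and < 77 → C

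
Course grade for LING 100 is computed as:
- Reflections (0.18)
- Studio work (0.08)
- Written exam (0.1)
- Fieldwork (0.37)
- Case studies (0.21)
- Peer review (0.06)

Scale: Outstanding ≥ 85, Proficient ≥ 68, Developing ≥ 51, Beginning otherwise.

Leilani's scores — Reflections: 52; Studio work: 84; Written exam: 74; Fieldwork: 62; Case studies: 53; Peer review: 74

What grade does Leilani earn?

Developing

Weighted total:
  Reflections 52 × 0.18 = 9.36
  Studio work 84 × 0.08 = 6.72
  Written exam 74 × 0.1 = 7.4
  Fieldwork 62 × 0.37 = 22.94
  Case studies 53 × 0.21 = 11.13
  Peer review 74 × 0.06 = 4.44
Sum = 61.99
61.99 is ≥ 51 and < 68 → Developing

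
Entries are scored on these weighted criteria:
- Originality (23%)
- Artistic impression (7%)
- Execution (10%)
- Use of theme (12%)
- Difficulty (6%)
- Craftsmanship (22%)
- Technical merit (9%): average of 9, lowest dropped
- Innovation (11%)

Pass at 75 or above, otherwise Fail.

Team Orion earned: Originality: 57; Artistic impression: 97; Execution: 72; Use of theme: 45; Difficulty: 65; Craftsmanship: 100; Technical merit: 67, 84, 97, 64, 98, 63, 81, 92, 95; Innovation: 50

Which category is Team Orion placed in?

Technical merit: drop 63 → average of remaining 8 = 678/8 = 84.75
Weighted total:
  Originality 57 × 0.23 = 13.11
  Artistic impression 97 × 0.07 = 6.79
  Execution 72 × 0.1 = 7.2
  Use of theme 45 × 0.12 = 5.4
  Difficulty 65 × 0.06 = 3.9
  Craftsmanship 100 × 0.22 = 22
  Technical merit 84.75 × 0.09 = 7.6275
  Innovation 50 × 0.11 = 5.5
Sum = 71.5275
71.5275 < 75 → Fail

Fail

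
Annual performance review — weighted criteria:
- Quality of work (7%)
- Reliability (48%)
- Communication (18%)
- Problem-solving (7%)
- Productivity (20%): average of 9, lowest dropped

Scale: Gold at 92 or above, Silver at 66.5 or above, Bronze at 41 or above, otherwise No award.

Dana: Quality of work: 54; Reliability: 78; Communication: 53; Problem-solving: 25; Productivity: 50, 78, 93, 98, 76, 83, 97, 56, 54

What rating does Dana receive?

Silver

Productivity: drop 50 → average of remaining 8 = 635/8 = 79.375
Weighted total:
  Quality of work 54 × 0.07 = 3.78
  Reliability 78 × 0.48 = 37.44
  Communication 53 × 0.18 = 9.54
  Problem-solving 25 × 0.07 = 1.75
  Productivity 79.375 × 0.2 = 15.875
Sum = 68.385
68.385 is ≥ 66.5 and < 92 → Silver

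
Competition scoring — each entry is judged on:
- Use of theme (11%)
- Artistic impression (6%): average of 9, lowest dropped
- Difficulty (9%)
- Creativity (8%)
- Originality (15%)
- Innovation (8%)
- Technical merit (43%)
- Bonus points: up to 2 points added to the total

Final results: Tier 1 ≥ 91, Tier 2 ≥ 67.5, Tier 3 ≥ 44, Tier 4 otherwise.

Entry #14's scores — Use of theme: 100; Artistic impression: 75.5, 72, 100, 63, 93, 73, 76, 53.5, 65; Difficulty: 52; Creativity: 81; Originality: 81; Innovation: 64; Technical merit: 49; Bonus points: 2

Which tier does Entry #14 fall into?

Artistic impression: drop 53.5 → average of remaining 8 = 617.5/8 = 77.1875
Weighted total:
  Use of theme 100 × 0.11 = 11
  Artistic impression 77.1875 × 0.06 = 4.63125
  Difficulty 52 × 0.09 = 4.68
  Creativity 81 × 0.08 = 6.48
  Originality 81 × 0.15 = 12.15
  Innovation 64 × 0.08 = 5.12
  Technical merit 49 × 0.43 = 21.07
Sum = 65.13125
Bonus points: 65.13125 + 2 = 67.13125
67.13125 is ≥ 44 and < 67.5 → Tier 3

Tier 3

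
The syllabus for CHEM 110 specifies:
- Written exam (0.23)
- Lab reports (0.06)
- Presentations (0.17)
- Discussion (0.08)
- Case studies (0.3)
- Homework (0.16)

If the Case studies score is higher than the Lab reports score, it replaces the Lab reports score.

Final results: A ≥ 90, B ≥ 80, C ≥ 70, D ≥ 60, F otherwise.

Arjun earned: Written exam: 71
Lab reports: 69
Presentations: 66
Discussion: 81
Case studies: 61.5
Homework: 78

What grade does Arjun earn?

D

Case studies (61.5) ≤ Lab reports (69), so Lab reports stays at 69.
Weighted total:
  Written exam 71 × 0.23 = 16.33
  Lab reports 69 × 0.06 = 4.14
  Presentations 66 × 0.17 = 11.22
  Discussion 81 × 0.08 = 6.48
  Case studies 61.5 × 0.3 = 18.45
  Homework 78 × 0.16 = 12.48
Sum = 69.1
69.1 is ≥ 60 and < 70 → D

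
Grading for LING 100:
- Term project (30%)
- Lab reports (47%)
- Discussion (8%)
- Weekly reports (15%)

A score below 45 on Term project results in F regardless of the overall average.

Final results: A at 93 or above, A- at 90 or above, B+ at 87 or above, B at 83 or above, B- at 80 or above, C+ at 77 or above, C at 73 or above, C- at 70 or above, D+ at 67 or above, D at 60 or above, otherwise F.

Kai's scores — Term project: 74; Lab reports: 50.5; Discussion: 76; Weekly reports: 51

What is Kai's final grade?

F

Term project score 74 ≥ 45: minimum met.
Weighted total:
  Term project 74 × 0.3 = 22.2
  Lab reports 50.5 × 0.47 = 23.735
  Discussion 76 × 0.08 = 6.08
  Weekly reports 51 × 0.15 = 7.65
Sum = 59.665
59.665 < 60 → F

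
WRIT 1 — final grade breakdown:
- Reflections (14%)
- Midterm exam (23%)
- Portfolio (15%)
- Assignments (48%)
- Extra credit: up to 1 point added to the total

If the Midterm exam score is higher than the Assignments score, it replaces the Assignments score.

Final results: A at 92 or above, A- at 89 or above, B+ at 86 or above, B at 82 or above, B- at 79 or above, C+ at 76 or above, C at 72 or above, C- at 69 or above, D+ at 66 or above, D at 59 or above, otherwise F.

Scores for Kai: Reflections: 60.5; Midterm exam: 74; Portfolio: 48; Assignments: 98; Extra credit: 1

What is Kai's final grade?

Midterm exam (74) ≤ Assignments (98), so Assignments stays at 98.
Weighted total:
  Reflections 60.5 × 0.14 = 8.47
  Midterm exam 74 × 0.23 = 17.02
  Portfolio 48 × 0.15 = 7.2
  Assignments 98 × 0.48 = 47.04
Sum = 79.73
Extra credit: 79.73 + 1 = 80.73
80.73 is ≥ 79 and < 82 → B-

B-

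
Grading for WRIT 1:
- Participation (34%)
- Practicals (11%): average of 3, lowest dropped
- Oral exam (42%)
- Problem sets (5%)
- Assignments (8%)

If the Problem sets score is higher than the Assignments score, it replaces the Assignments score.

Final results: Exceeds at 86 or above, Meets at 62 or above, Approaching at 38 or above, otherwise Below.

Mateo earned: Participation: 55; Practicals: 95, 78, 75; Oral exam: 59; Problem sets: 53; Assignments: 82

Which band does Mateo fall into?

Practicals: drop 75 → average of remaining 2 = 173/2 = 86.5
Problem sets (53) ≤ Assignments (82), so Assignments stays at 82.
Weighted total:
  Participation 55 × 0.34 = 18.7
  Practicals 86.5 × 0.11 = 9.515
  Oral exam 59 × 0.42 = 24.78
  Problem sets 53 × 0.05 = 2.65
  Assignments 82 × 0.08 = 6.56
Sum = 62.205
62.205 is ≥ 62 and < 86 → Meets

Meets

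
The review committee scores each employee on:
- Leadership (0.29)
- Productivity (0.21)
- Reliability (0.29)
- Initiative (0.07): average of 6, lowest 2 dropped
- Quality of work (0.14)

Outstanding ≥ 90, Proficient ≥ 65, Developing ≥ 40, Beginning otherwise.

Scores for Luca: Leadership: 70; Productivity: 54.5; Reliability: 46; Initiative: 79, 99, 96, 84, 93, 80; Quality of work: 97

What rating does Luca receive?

Proficient

Initiative: drop 79, 80 → average of remaining 4 = 372/4 = 93
Weighted total:
  Leadership 70 × 0.29 = 20.3
  Productivity 54.5 × 0.21 = 11.445
  Reliability 46 × 0.29 = 13.34
  Initiative 93 × 0.07 = 6.51
  Quality of work 97 × 0.14 = 13.58
Sum = 65.175
65.175 is ≥ 65 and < 90 → Proficient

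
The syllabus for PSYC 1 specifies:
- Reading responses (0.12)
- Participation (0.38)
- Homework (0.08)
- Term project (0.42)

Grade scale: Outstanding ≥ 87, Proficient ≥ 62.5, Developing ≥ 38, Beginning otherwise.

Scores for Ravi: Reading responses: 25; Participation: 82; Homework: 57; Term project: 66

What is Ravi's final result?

Proficient

Weighted total:
  Reading responses 25 × 0.12 = 3
  Participation 82 × 0.38 = 31.16
  Homework 57 × 0.08 = 4.56
  Term project 66 × 0.42 = 27.72
Sum = 66.44
66.44 is ≥ 62.5 and < 87 → Proficient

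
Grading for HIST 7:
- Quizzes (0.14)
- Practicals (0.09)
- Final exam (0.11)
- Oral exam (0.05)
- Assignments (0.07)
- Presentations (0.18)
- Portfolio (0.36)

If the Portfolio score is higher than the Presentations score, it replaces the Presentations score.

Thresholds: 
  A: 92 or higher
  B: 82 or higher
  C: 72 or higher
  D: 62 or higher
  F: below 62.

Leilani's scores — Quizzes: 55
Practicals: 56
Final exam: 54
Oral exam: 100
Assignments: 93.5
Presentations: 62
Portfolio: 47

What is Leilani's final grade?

Portfolio (47) ≤ Presentations (62), so Presentations stays at 62.
Weighted total:
  Quizzes 55 × 0.14 = 7.7
  Practicals 56 × 0.09 = 5.04
  Final exam 54 × 0.11 = 5.94
  Oral exam 100 × 0.05 = 5
  Assignments 93.5 × 0.07 = 6.545
  Presentations 62 × 0.18 = 11.16
  Portfolio 47 × 0.36 = 16.92
Sum = 58.305
58.305 < 62 → F

F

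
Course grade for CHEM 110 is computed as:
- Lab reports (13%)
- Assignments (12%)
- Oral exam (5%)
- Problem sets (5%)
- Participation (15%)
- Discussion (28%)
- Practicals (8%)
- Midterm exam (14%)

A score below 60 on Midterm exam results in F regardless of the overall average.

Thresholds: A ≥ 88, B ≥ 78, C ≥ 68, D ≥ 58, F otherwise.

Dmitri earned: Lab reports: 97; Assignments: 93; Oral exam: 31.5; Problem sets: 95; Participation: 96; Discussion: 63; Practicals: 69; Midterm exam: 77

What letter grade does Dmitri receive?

B

Midterm exam score 77 ≥ 60: minimum met.
Weighted total:
  Lab reports 97 × 0.13 = 12.61
  Assignments 93 × 0.12 = 11.16
  Oral exam 31.5 × 0.05 = 1.575
  Problem sets 95 × 0.05 = 4.75
  Participation 96 × 0.15 = 14.4
  Discussion 63 × 0.28 = 17.64
  Practicals 69 × 0.08 = 5.52
  Midterm exam 77 × 0.14 = 10.78
Sum = 78.435
78.435 is ≥ 78 and < 88 → B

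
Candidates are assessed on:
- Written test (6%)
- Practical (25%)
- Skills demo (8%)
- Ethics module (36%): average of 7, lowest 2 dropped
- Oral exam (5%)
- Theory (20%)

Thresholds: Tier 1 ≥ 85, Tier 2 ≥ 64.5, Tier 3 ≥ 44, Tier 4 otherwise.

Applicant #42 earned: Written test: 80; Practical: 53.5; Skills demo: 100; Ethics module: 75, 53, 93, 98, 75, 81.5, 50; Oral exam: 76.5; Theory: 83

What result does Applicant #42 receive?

Tier 2

Ethics module: drop 50, 53 → average of remaining 5 = 422.5/5 = 84.5
Weighted total:
  Written test 80 × 0.06 = 4.8
  Practical 53.5 × 0.25 = 13.375
  Skills demo 100 × 0.08 = 8
  Ethics module 84.5 × 0.36 = 30.42
  Oral exam 76.5 × 0.05 = 3.825
  Theory 83 × 0.2 = 16.6
Sum = 77.02
77.02 is ≥ 64.5 and < 85 → Tier 2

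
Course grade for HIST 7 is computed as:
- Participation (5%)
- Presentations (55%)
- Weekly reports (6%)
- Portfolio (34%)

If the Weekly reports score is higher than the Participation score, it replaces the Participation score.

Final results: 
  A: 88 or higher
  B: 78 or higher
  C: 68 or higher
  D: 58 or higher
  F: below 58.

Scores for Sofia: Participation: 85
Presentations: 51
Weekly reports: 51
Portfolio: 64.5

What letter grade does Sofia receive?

Weekly reports (51) ≤ Participation (85), so Participation stays at 85.
Weighted total:
  Participation 85 × 0.05 = 4.25
  Presentations 51 × 0.55 = 28.05
  Weekly reports 51 × 0.06 = 3.06
  Portfolio 64.5 × 0.34 = 21.93
Sum = 57.29
57.29 < 58 → F

F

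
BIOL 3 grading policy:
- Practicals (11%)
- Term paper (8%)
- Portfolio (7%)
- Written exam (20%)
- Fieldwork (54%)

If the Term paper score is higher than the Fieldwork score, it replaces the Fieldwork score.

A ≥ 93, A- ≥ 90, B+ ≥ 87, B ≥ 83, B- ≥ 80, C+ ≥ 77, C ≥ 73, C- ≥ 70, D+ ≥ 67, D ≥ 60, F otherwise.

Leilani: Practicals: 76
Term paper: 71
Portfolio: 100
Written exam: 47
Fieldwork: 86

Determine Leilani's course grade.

Term paper (71) ≤ Fieldwork (86), so Fieldwork stays at 86.
Weighted total:
  Practicals 76 × 0.11 = 8.36
  Term paper 71 × 0.08 = 5.68
  Portfolio 100 × 0.07 = 7
  Written exam 47 × 0.2 = 9.4
  Fieldwork 86 × 0.54 = 46.44
Sum = 76.88
76.88 is ≥ 73 and < 77 → C

C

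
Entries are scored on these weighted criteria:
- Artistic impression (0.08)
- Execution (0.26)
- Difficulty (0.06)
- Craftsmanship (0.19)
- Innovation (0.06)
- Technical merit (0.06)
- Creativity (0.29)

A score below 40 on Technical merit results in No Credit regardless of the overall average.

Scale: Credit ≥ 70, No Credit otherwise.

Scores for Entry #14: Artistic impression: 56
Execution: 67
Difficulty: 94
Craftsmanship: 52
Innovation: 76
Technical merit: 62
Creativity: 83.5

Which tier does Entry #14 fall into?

Technical merit score 62 ≥ 40: minimum met.
Weighted total:
  Artistic impression 56 × 0.08 = 4.48
  Execution 67 × 0.26 = 17.42
  Difficulty 94 × 0.06 = 5.64
  Craftsmanship 52 × 0.19 = 9.88
  Innovation 76 × 0.06 = 4.56
  Technical merit 62 × 0.06 = 3.72
  Creativity 83.5 × 0.29 = 24.215
Sum = 69.915
69.915 < 70 → No Credit

No Credit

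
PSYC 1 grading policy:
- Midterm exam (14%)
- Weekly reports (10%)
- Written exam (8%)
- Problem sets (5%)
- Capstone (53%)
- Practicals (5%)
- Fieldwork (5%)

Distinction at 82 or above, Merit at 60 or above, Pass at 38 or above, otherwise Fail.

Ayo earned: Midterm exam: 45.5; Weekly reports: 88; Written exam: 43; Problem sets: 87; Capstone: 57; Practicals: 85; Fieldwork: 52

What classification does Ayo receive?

Weighted total:
  Midterm exam 45.5 × 0.14 = 6.37
  Weekly reports 88 × 0.1 = 8.8
  Written exam 43 × 0.08 = 3.44
  Problem sets 87 × 0.05 = 4.35
  Capstone 57 × 0.53 = 30.21
  Practicals 85 × 0.05 = 4.25
  Fieldwork 52 × 0.05 = 2.6
Sum = 60.02
60.02 is ≥ 60 and < 82 → Merit

Merit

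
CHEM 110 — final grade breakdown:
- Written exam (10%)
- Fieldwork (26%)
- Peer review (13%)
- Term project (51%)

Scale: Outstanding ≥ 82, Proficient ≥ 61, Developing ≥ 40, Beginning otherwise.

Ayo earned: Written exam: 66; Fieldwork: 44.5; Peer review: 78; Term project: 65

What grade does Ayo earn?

Weighted total:
  Written exam 66 × 0.1 = 6.6
  Fieldwork 44.5 × 0.26 = 11.57
  Peer review 78 × 0.13 = 10.14
  Term project 65 × 0.51 = 33.15
Sum = 61.46
61.46 is ≥ 61 and < 82 → Proficient

Proficient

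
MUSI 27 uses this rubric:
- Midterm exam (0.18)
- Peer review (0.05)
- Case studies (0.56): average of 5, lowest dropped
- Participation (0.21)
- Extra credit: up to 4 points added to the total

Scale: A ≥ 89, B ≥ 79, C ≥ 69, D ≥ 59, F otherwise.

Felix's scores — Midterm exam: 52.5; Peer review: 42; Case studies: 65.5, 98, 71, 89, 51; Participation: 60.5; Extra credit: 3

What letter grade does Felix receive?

C

Case studies: drop 51 → average of remaining 4 = 323.5/4 = 80.875
Weighted total:
  Midterm exam 52.5 × 0.18 = 9.45
  Peer review 42 × 0.05 = 2.1
  Case studies 80.875 × 0.56 = 45.29
  Participation 60.5 × 0.21 = 12.705
Sum = 69.545
Extra credit: 69.545 + 3 = 72.545
72.545 is ≥ 69 and < 79 → C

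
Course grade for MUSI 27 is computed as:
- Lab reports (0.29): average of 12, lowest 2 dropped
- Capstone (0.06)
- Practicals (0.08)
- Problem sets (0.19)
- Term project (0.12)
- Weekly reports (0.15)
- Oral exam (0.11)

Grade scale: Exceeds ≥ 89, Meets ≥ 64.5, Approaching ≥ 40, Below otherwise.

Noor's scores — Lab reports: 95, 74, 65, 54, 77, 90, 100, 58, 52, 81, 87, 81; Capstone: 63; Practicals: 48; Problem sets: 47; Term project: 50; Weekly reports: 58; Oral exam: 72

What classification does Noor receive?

Lab reports: drop 52, 54 → average of remaining 10 = 808/10 = 80.8
Weighted total:
  Lab reports 80.8 × 0.29 = 23.432
  Capstone 63 × 0.06 = 3.78
  Practicals 48 × 0.08 = 3.84
  Problem sets 47 × 0.19 = 8.93
  Term project 50 × 0.12 = 6
  Weekly reports 58 × 0.15 = 8.7
  Oral exam 72 × 0.11 = 7.92
Sum = 62.602
62.602 is ≥ 40 and < 64.5 → Approaching

Approaching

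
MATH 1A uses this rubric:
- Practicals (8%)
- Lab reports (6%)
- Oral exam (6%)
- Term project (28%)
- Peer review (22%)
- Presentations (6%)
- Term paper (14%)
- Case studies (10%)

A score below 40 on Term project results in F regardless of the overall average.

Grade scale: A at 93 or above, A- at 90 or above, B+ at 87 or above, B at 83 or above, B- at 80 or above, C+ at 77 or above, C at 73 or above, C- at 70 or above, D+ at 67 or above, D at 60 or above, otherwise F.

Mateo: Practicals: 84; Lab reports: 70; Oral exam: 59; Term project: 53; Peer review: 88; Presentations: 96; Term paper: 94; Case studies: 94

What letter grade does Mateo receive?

C

Term project score 53 ≥ 40: minimum met.
Weighted total:
  Practicals 84 × 0.08 = 6.72
  Lab reports 70 × 0.06 = 4.2
  Oral exam 59 × 0.06 = 3.54
  Term project 53 × 0.28 = 14.84
  Peer review 88 × 0.22 = 19.36
  Presentations 96 × 0.06 = 5.76
  Term paper 94 × 0.14 = 13.16
  Case studies 94 × 0.1 = 9.4
Sum = 76.98
76.98 is ≥ 73 and < 77 → C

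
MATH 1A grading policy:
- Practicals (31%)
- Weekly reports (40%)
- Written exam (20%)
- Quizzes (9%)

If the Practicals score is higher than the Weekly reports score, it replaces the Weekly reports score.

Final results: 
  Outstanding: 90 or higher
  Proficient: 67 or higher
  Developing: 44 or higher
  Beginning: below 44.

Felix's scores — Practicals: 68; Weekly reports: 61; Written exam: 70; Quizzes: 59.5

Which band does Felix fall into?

Proficient

Practicals (68) > Weekly reports (61), so Weekly reports counts as 68.
Weighted total:
  Practicals 68 × 0.31 = 21.08
  Weekly reports 68 × 0.4 = 27.2
  Written exam 70 × 0.2 = 14
  Quizzes 59.5 × 0.09 = 5.355
Sum = 67.635
67.635 is ≥ 67 and < 90 → Proficient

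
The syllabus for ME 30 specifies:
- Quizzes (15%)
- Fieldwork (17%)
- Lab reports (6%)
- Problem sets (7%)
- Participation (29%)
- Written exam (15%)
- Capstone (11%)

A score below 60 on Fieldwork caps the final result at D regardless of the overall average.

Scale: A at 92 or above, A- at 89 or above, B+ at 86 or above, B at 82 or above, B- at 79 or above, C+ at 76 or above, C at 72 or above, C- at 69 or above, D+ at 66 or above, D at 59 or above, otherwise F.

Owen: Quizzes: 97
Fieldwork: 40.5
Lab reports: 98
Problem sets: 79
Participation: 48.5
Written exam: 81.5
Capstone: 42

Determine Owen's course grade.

Fieldwork score 40.5 < 60: minimum not met.
Weighted total:
  Quizzes 97 × 0.15 = 14.55
  Fieldwork 40.5 × 0.17 = 6.885
  Lab reports 98 × 0.06 = 5.88
  Problem sets 79 × 0.07 = 5.53
  Participation 48.5 × 0.29 = 14.065
  Written exam 81.5 × 0.15 = 12.225
  Capstone 42 × 0.11 = 4.62
Sum = 63.755
63.755 would be D; cap at D applies → D.

D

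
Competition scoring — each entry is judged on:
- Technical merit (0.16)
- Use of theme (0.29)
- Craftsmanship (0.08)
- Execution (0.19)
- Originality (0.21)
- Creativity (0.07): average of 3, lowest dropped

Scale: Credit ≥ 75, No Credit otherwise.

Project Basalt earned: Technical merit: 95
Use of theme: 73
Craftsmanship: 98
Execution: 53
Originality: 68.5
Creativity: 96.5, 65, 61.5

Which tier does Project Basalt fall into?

No Credit

Creativity: drop 61.5 → average of remaining 2 = 161.5/2 = 80.75
Weighted total:
  Technical merit 95 × 0.16 = 15.2
  Use of theme 73 × 0.29 = 21.17
  Craftsmanship 98 × 0.08 = 7.84
  Execution 53 × 0.19 = 10.07
  Originality 68.5 × 0.21 = 14.385
  Creativity 80.75 × 0.07 = 5.6525
Sum = 74.3175
74.3175 < 75 → No Credit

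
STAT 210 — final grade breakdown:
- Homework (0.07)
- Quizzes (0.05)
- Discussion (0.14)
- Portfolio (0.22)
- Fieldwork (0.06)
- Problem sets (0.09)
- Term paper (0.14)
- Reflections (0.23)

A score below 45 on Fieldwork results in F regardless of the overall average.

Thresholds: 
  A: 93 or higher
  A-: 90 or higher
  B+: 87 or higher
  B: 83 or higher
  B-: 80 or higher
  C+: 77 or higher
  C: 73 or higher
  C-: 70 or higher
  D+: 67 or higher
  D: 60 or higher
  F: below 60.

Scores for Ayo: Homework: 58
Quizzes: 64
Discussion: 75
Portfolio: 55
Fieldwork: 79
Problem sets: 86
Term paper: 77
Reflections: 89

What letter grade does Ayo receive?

Fieldwork score 79 ≥ 45: minimum met.
Weighted total:
  Homework 58 × 0.07 = 4.06
  Quizzes 64 × 0.05 = 3.2
  Discussion 75 × 0.14 = 10.5
  Portfolio 55 × 0.22 = 12.1
  Fieldwork 79 × 0.06 = 4.74
  Problem sets 86 × 0.09 = 7.74
  Term paper 77 × 0.14 = 10.78
  Reflections 89 × 0.23 = 20.47
Sum = 73.59
73.59 is ≥ 73 and < 77 → C

C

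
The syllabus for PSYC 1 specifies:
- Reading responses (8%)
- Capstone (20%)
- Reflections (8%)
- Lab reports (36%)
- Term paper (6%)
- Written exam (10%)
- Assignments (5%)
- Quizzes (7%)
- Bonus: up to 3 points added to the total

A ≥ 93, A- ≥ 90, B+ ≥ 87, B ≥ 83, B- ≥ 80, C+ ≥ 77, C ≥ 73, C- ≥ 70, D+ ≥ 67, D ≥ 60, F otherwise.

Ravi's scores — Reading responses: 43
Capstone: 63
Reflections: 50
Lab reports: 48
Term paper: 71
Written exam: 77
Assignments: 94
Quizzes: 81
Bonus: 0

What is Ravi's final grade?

F

Weighted total:
  Reading responses 43 × 0.08 = 3.44
  Capstone 63 × 0.2 = 12.6
  Reflections 50 × 0.08 = 4
  Lab reports 48 × 0.36 = 17.28
  Term paper 71 × 0.06 = 4.26
  Written exam 77 × 0.1 = 7.7
  Assignments 94 × 0.05 = 4.7
  Quizzes 81 × 0.07 = 5.67
Sum = 59.65
Bonus: 59.65 + 0 = 59.65
59.65 < 60 → F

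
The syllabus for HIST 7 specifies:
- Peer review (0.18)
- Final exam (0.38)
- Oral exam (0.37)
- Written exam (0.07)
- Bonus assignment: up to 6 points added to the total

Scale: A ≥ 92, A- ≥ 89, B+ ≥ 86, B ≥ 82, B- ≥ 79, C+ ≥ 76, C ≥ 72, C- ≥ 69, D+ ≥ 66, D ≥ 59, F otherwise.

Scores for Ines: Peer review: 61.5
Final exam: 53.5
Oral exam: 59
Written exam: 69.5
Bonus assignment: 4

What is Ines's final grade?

Weighted total:
  Peer review 61.5 × 0.18 = 11.07
  Final exam 53.5 × 0.38 = 20.33
  Oral exam 59 × 0.37 = 21.83
  Written exam 69.5 × 0.07 = 4.865
Sum = 58.095
Bonus assignment: 58.095 + 4 = 62.095
62.095 is ≥ 59 and < 66 → D

D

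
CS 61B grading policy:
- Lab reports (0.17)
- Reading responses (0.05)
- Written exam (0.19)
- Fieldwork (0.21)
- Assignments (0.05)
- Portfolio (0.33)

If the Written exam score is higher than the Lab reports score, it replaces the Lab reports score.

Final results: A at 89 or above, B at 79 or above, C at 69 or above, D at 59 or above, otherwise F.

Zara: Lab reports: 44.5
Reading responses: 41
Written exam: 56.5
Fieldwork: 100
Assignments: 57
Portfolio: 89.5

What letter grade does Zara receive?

Written exam (56.5) > Lab reports (44.5), so Lab reports counts as 56.5.
Weighted total:
  Lab reports 56.5 × 0.17 = 9.605
  Reading responses 41 × 0.05 = 2.05
  Written exam 56.5 × 0.19 = 10.735
  Fieldwork 100 × 0.21 = 21
  Assignments 57 × 0.05 = 2.85
  Portfolio 89.5 × 0.33 = 29.535
Sum = 75.775
75.775 is ≥ 69 and < 79 → C

C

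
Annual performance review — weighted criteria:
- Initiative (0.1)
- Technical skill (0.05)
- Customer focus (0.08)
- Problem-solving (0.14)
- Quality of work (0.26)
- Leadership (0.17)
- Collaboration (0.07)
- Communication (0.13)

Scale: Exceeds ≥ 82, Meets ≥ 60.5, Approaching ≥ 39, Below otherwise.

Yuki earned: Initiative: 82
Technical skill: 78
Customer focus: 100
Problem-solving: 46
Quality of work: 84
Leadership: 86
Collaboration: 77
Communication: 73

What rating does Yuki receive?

Weighted total:
  Initiative 82 × 0.1 = 8.2
  Technical skill 78 × 0.05 = 3.9
  Customer focus 100 × 0.08 = 8
  Problem-solving 46 × 0.14 = 6.44
  Quality of work 84 × 0.26 = 21.84
  Leadership 86 × 0.17 = 14.62
  Collaboration 77 × 0.07 = 5.39
  Communication 73 × 0.13 = 9.49
Sum = 77.88
77.88 is ≥ 60.5 and < 82 → Meets

Meets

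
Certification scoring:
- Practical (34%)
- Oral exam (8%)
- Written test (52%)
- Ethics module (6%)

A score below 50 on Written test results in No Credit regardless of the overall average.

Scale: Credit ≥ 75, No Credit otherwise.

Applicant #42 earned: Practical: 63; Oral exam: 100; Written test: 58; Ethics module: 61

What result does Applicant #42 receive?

No Credit

Written test score 58 ≥ 50: minimum met.
Weighted total:
  Practical 63 × 0.34 = 21.42
  Oral exam 100 × 0.08 = 8
  Written test 58 × 0.52 = 30.16
  Ethics module 61 × 0.06 = 3.66
Sum = 63.24
63.24 < 75 → No Credit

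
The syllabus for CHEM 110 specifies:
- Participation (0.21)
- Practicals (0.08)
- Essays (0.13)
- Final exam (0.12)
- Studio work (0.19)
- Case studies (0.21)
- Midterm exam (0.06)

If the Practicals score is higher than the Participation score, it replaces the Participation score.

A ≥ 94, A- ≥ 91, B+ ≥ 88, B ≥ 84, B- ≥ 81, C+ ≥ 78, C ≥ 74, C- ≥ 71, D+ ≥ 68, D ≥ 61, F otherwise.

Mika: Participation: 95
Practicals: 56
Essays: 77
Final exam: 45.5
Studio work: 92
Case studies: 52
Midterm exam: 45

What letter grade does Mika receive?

C-

Practicals (56) ≤ Participation (95), so Participation stays at 95.
Weighted total:
  Participation 95 × 0.21 = 19.95
  Practicals 56 × 0.08 = 4.48
  Essays 77 × 0.13 = 10.01
  Final exam 45.5 × 0.12 = 5.46
  Studio work 92 × 0.19 = 17.48
  Case studies 52 × 0.21 = 10.92
  Midterm exam 45 × 0.06 = 2.7
Sum = 71
71 is ≥ 71 and < 74 → C-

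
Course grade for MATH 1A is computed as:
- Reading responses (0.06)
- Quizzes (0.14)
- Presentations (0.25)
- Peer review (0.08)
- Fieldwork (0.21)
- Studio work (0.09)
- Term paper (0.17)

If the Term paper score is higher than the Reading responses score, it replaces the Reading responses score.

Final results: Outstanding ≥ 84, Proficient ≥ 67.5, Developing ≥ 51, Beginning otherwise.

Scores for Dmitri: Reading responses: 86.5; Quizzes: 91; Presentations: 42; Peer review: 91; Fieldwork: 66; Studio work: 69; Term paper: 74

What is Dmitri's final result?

Proficient

Term paper (74) ≤ Reading responses (86.5), so Reading responses stays at 86.5.
Weighted total:
  Reading responses 86.5 × 0.06 = 5.19
  Quizzes 91 × 0.14 = 12.74
  Presentations 42 × 0.25 = 10.5
  Peer review 91 × 0.08 = 7.28
  Fieldwork 66 × 0.21 = 13.86
  Studio work 69 × 0.09 = 6.21
  Term paper 74 × 0.17 = 12.58
Sum = 68.36
68.36 is ≥ 67.5 and < 84 → Proficient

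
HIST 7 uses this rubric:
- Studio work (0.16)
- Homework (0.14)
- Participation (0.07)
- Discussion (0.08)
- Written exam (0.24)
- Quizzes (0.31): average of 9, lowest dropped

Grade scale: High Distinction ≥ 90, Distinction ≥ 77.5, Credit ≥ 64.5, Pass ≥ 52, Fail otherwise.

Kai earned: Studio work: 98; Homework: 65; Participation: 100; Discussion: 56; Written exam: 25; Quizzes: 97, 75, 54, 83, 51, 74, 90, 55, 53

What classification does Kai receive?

Credit

Quizzes: drop 51 → average of remaining 8 = 581/8 = 72.625
Weighted total:
  Studio work 98 × 0.16 = 15.68
  Homework 65 × 0.14 = 9.1
  Participation 100 × 0.07 = 7
  Discussion 56 × 0.08 = 4.48
  Written exam 25 × 0.24 = 6
  Quizzes 72.625 × 0.31 = 22.51375
Sum = 64.77375
64.77375 is ≥ 64.5 and < 77.5 → Credit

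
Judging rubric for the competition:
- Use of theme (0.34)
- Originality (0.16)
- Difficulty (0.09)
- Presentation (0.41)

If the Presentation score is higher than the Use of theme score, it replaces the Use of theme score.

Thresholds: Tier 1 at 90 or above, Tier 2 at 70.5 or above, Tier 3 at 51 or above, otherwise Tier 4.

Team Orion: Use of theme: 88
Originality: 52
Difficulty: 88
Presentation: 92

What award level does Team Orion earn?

Tier 2

Presentation (92) > Use of theme (88), so Use of theme counts as 92.
Weighted total:
  Use of theme 92 × 0.34 = 31.28
  Originality 52 × 0.16 = 8.32
  Difficulty 88 × 0.09 = 7.92
  Presentation 92 × 0.41 = 37.72
Sum = 85.24
85.24 is ≥ 70.5 and < 90 → Tier 2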